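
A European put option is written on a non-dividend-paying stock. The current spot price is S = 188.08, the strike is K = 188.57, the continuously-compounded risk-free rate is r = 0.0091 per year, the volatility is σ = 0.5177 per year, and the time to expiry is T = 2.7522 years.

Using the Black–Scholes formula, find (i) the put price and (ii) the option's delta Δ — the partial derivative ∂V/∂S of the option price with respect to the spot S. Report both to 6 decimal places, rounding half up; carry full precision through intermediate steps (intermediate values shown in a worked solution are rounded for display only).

σ√T = 0.5177·√2.7522 = 0.858852
d₁ = (ln(S/K) + (r+σ²/2)T) / (σ√T) = (ln(188.08/188.57) + (0.0091+0.5177²/2)·2.7522) / 0.858852 = (-0.002602 + 0.393858) / 0.858852 = 0.455557
d₂ = d₁ − σ√T = 0.455557 − 0.858852 = -0.403294
e^{−rT} = e^{−0.0091·2.7522} = 0.975266
N(−d₁) = 0.324354,  N(−d₂) = 0.656634
Put price V = K·e^{−rT}·N(−d₂) − S·N(−d₁) = 120.758896 − 61.004528 = 59.754369
Δ = −N(−d₁) = -0.324354

price = 59.754369
Δ = -0.324354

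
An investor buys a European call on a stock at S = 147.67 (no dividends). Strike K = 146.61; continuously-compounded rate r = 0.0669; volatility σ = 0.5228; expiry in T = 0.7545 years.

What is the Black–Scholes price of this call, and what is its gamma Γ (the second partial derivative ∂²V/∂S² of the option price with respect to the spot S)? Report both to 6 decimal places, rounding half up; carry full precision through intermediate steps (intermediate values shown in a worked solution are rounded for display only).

price = 30.123650
Γ = 0.005588

σ√T = 0.5228·√0.7545 = 0.454114
d₁ = (ln(S/K) + (r+σ²/2)T) / (σ√T) = (ln(147.67/146.61) + (0.0669+0.5228²/2)·0.7545) / 0.454114 = (0.007204 + 0.153586) / 0.454114 = 0.354074
d₂ = d₁ − σ√T = 0.354074 − 0.454114 = -0.100040
e^{−rT} = e^{−0.0669·0.7545} = 0.950777
N(d₁) = 0.638358,  N(d₂) = 0.460156
Call price V = S·N(d₁) − K·e^{−rT}·N(d₂) = 94.266361 − 64.142711 = 30.123650
φ(d₁) = (1/√(2π))·e^{−d₁²/2} = 0.374703
Γ = φ(d₁) / (S·σ·√T) = 0.005588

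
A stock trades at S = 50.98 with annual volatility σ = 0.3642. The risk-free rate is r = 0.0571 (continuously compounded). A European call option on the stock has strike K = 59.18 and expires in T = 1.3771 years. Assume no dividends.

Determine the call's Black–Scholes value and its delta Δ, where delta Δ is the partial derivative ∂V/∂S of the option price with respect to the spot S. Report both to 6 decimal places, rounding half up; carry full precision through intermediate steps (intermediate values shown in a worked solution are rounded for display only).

price = 7.198842
Δ = 0.519420

σ√T = 0.3642·√1.3771 = 0.427388
d₁ = (ln(S/K) + (r+σ²/2)T) / (σ√T) = (ln(50.98/59.18) + (0.0571+0.3642²/2)·1.3771) / 0.427388 = (-0.149150 + 0.169963) / 0.427388 = 0.048697
d₂ = d₁ − σ√T = 0.048697 − 0.427388 = -0.378691
e^{−rT} = e^{−0.0571·1.3771} = 0.924380
N(d₁) = 0.519420,  N(d₂) = 0.352459
Call price V = S·N(d₁) − K·e^{−rT}·N(d₂) = 26.480014 − 19.281171 = 7.198842
Δ = N(d₁) = 0.519420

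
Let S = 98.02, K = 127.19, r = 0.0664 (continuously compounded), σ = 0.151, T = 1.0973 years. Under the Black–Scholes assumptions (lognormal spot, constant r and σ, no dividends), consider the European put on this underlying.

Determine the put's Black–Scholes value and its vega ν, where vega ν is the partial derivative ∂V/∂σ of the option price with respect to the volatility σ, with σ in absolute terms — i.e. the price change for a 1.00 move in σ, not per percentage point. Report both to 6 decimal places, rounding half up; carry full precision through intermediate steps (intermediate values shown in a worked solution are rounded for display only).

σ√T = 0.151·√1.0973 = 0.158176
d₁ = (ln(S/K) + (r+σ²/2)T) / (σ√T) = (ln(98.02/127.19) + (0.0664+0.151²/2)·1.0973) / 0.158176 = (-0.260510 + 0.085370) / 0.158176 = -1.107250
d₂ = d₁ − σ√T = -1.107250 − 0.158176 = -1.265426
e^{−rT} = e^{−0.0664·1.0973} = 0.929730
N(−d₁) = 0.865907,  N(−d₂) = 0.897141
Put price V = K·e^{−rT}·N(−d₂) − S·N(−d₁) = 106.089030 − 84.876213 = 21.212818
φ(d₁) = (1/√(2π))·e^{−d₁²/2} = 0.216116
ν = S·φ(d₁)·√T = 22.190360

price = 21.212818
ν = 22.190360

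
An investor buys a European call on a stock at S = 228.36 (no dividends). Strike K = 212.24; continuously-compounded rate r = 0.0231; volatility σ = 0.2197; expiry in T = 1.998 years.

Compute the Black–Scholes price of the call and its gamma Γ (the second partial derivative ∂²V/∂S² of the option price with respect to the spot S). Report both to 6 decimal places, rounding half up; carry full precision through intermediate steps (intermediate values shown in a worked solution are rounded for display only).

price = 41.361727
Γ = 0.004863

σ√T = 0.2197·√1.998 = 0.310547
d₁ = (ln(S/K) + (r+σ²/2)T) / (σ√T) = (ln(228.36/212.24) + (0.0231+0.2197²/2)·1.998) / 0.310547 = (0.073206 + 0.094374) / 0.310547 = 0.539625
d₂ = d₁ − σ√T = 0.539625 − 0.310547 = 0.229078
e^{−rT} = e^{−0.0231·1.998} = 0.954895
N(d₁) = 0.705272,  N(d₂) = 0.590596
Call price V = S·N(d₁) − K·e^{−rT}·N(d₂) = 161.055987 − 119.694260 = 41.361727
φ(d₁) = (1/√(2π))·e^{−d₁²/2} = 0.344888
Γ = φ(d₁) / (S·σ·√T) = 0.004863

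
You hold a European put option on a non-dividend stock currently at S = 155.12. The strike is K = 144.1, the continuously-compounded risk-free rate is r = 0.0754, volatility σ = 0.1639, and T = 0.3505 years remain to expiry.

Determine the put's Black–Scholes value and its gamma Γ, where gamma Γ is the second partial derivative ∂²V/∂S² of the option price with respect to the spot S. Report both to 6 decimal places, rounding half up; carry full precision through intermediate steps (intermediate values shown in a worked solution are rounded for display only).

σ√T = 0.1639·√0.3505 = 0.097034
d₁ = (ln(S/K) + (r+σ²/2)T) / (σ√T) = (ln(155.12/144.1) + (0.0754+0.1639²/2)·0.3505) / 0.097034 = (0.073692 + 0.031135) / 0.097034 = 1.080314
d₂ = d₁ − σ√T = 1.080314 − 0.097034 = 0.983281
e^{−rT} = e^{−0.0754·0.3505} = 0.973918
N(−d₁) = 0.140001,  N(−d₂) = 0.162735
Put price V = K·e^{−rT}·N(−d₂) − S·N(−d₁) = 22.838455 − 21.716973 = 1.121482
φ(d₁) = (1/√(2π))·e^{−d₁²/2} = 0.222578
Γ = φ(d₁) / (S·σ·√T) = 0.014787

price = 1.121482
Γ = 0.014787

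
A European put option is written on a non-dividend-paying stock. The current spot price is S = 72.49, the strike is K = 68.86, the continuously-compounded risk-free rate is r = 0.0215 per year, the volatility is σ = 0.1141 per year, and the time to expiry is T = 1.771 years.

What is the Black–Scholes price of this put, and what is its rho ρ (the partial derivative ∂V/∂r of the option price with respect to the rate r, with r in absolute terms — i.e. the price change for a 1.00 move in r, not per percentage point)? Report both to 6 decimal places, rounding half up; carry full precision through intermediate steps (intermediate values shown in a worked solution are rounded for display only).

σ√T = 0.1141·√1.771 = 0.151843
d₁ = (ln(S/K) + (r+σ²/2)T) / (σ√T) = (ln(72.49/68.86) + (0.0215+0.1141²/2)·1.771) / 0.151843 = (0.051373 + 0.049605) / 0.151843 = 0.665014
d₂ = d₁ − σ√T = 0.665014 − 0.151843 = 0.513171
e^{−rT} = e^{−0.0215·1.771} = 0.962639
N(−d₁) = 0.253021,  N(−d₂) = 0.303916
Put price V = K·e^{−rT}·N(−d₂) − S·N(−d₁) = 20.145766 − 18.341466 = 1.804300
ρ = −K·T·e^{−rT}·N(−d₂) = -35.678151

price = 1.804300
ρ = -35.678151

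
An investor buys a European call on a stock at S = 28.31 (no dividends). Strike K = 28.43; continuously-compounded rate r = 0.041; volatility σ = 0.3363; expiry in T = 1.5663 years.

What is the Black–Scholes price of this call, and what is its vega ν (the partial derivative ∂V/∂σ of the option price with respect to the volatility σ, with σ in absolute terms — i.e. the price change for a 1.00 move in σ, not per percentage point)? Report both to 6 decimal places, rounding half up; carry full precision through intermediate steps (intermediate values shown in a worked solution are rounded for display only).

price = 5.451209
ν = 13.281074

σ√T = 0.3363·√1.5663 = 0.420886
d₁ = (ln(S/K) + (r+σ²/2)T) / (σ√T) = (ln(28.31/28.43) + (0.041+0.3363²/2)·1.5663) / 0.420886 = (-0.004230 + 0.152791) / 0.420886 = 0.352972
d₂ = d₁ − σ√T = 0.352972 − 0.420886 = -0.067914
e^{−rT} = e^{−0.041·1.5663} = 0.937800
N(d₁) = 0.637945,  N(d₂) = 0.472927
Call price V = S·N(d₁) − K·e^{−rT}·N(d₂) = 18.060231 − 12.609022 = 5.451209
φ(d₁) = (1/√(2π))·e^{−d₁²/2} = 0.374849
ν = S·φ(d₁)·√T = 13.281074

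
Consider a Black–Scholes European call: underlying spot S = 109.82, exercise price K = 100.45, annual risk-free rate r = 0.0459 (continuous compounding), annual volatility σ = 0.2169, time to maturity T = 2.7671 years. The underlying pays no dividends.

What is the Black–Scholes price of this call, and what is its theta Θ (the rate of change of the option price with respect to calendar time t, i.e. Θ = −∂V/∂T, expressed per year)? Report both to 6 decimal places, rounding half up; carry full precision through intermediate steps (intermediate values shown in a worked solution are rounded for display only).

σ√T = 0.2169·√2.7671 = 0.360805
d₁ = (ln(S/K) + (r+σ²/2)T) / (σ√T) = (ln(109.82/100.45) + (0.0459+0.2169²/2)·2.7671) / 0.360805 = (0.089183 + 0.192100) / 0.360805 = 0.779598
d₂ = d₁ − σ√T = 0.779598 − 0.360805 = 0.418793
e^{−rT} = e^{−0.0459·2.7671} = 0.880725
N(d₁) = 0.782186,  N(d₂) = 0.662316
Call price V = S·N(d₁) − K·e^{−rT}·N(d₂) = 85.899685 − 58.594351 = 27.305335
φ(d₁) = (1/√(2π))·e^{−d₁²/2} = 0.294397
Θ = −S·φ(d₁)·σ/(2√T) − r·K·e^{−rT}·N(d₂) = −2.107815 − 2.689481 = -4.797296

price = 27.305335
Θ = -4.797296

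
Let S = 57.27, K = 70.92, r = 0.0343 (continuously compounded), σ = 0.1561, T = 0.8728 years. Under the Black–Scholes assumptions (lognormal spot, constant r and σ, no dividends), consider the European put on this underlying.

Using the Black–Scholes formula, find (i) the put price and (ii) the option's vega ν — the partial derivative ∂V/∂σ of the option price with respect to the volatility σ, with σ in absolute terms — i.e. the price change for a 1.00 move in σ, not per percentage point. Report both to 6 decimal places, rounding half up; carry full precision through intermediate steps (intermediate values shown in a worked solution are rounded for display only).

price = 12.010525
ν = 10.543637

σ√T = 0.1561·√0.8728 = 0.145834
d₁ = (ln(S/K) + (r+σ²/2)T) / (σ√T) = (ln(57.27/70.92) + (0.0343+0.1561²/2)·0.8728) / 0.145834 = (-0.213776 + 0.040571) / 0.145834 = -1.187680
d₂ = d₁ − σ√T = -1.187680 − 0.145834 = -1.333514
e^{−rT} = e^{−0.0343·0.8728} = 0.970507
N(−d₁) = 0.882520,  N(−d₂) = 0.908818
Put price V = K·e^{−rT}·N(−d₂) − S·N(−d₁) = 62.552455 − 50.541930 = 12.010525
φ(d₁) = (1/√(2π))·e^{−d₁²/2} = 0.197063
ν = S·φ(d₁)·√T = 10.543637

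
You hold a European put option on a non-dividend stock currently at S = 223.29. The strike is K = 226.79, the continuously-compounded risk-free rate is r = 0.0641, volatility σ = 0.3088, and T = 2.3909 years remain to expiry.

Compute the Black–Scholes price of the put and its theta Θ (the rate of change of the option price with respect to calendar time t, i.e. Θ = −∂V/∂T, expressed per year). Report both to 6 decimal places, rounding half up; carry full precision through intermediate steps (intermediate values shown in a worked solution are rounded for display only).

σ√T = 0.3088·√2.3909 = 0.477483
d₁ = (ln(S/K) + (r+σ²/2)T) / (σ√T) = (ln(223.29/226.79) + (0.0641+0.3088²/2)·2.3909) / 0.477483 = (-0.015553 + 0.267252) / 0.477483 = 0.527136
d₂ = d₁ − σ√T = 0.527136 − 0.477483 = 0.049653
e^{−rT} = e^{−0.0641·2.3909} = 0.857909
N(−d₁) = 0.299049,  N(−d₂) = 0.480199
Put price V = K·e^{−rT}·N(−d₂) − S·N(−d₁) = 93.430136 − 66.774762 = 26.655374
φ(d₁) = (1/√(2π))·e^{−d₁²/2} = 0.347193
Θ = −S·φ(d₁)·σ/(2√T) + r·K·e^{−rT}·N(−d₂) = −7.741171 + 5.988872 = -1.752299

price = 26.655374
Θ = -1.752299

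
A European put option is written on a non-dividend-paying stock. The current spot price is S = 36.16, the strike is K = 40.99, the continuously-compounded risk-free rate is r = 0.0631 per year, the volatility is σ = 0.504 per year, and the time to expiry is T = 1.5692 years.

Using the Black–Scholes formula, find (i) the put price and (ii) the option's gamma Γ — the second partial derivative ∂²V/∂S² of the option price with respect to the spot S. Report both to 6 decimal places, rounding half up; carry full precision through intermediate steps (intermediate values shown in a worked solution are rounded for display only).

price = 9.568836
Γ = 0.016831

σ√T = 0.504·√1.5692 = 0.631349
d₁ = (ln(S/K) + (r+σ²/2)T) / (σ√T) = (ln(36.16/40.99) + (0.0631+0.504²/2)·1.5692) / 0.631349 = (-0.125375 + 0.298317) / 0.631349 = 0.273926
d₂ = d₁ − σ√T = 0.273926 − 0.631349 = -0.357423
e^{−rT} = e^{−0.0631·1.5692} = 0.905728
N(−d₁) = 0.392071,  N(−d₂) = 0.639613
Put price V = K·e^{−rT}·N(−d₂) − S·N(−d₁) = 23.746116 − 14.177280 = 9.568836
φ(d₁) = (1/√(2π))·e^{−d₁²/2} = 0.384252
Γ = φ(d₁) / (S·σ·√T) = 0.016831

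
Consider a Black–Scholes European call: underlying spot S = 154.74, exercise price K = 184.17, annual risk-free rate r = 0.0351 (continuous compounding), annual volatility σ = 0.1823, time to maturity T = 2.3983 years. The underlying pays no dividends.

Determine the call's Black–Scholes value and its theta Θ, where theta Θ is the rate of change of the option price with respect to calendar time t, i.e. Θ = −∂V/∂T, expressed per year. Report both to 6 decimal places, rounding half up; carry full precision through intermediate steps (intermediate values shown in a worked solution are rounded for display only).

σ√T = 0.1823·√2.3983 = 0.282318
d₁ = (ln(S/K) + (r+σ²/2)T) / (σ√T) = (ln(154.74/184.17) + (0.0351+0.1823²/2)·2.3983) / 0.282318 = (-0.174113 + 0.124032) / 0.282318 = -0.177392
d₂ = d₁ − σ√T = -0.177392 − 0.282318 = -0.459710
e^{−rT} = e^{−0.0351·2.3983} = 0.919265
N(d₁) = 0.429600,  N(d₂) = 0.322862
Call price V = S·N(d₁) − K·e^{−rT}·N(d₂) = 66.476345 − 54.660940 = 11.815404
φ(d₁) = (1/√(2π))·e^{−d₁²/2} = 0.392714
Θ = −S·φ(d₁)·σ/(2√T) − r·K·e^{−rT}·N(d₂) = −3.576716 − 1.918599 = -5.495315

price = 11.815404
Θ = -5.495315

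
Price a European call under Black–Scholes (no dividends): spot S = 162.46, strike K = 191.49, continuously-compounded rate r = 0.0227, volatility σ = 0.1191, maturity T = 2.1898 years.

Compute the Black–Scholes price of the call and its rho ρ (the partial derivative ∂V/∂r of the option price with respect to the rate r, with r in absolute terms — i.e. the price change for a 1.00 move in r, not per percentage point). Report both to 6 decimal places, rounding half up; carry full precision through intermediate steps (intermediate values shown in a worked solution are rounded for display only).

price = 4.695150
ρ = 91.761576

σ√T = 0.1191·√2.1898 = 0.176244
d₁ = (ln(S/K) + (r+σ²/2)T) / (σ√T) = (ln(162.46/191.49) + (0.0227+0.1191²/2)·2.1898) / 0.176244 = (-0.164404 + 0.065239) / 0.176244 = -0.562654
d₂ = d₁ − σ√T = -0.562654 − 0.176244 = -0.738898
e^{−rT} = e^{−0.0227·2.1898} = 0.951507
N(d₁) = 0.286835,  N(d₂) = 0.229984
Call price V = S·N(d₁) − K·e^{−rT}·N(d₂) = 46.599240 − 41.904090 = 4.695150
ρ = K·T·e^{−rT}·N(d₂) = 91.761576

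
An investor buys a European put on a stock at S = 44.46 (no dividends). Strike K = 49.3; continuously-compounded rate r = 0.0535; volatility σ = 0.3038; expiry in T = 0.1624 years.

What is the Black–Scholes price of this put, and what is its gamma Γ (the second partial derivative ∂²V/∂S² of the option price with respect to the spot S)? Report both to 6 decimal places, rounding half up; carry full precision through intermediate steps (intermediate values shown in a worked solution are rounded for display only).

price = 5.131905
Γ = 0.056888

σ√T = 0.3038·√0.1624 = 0.122428
d₁ = (ln(S/K) + (r+σ²/2)T) / (σ√T) = (ln(44.46/49.3) + (0.0535+0.3038²/2)·0.1624) / 0.122428 = (-0.103334 + 0.016183) / 0.122428 = -0.711859
d₂ = d₁ − σ√T = -0.711859 − 0.122428 = -0.834287
e^{−rT} = e^{−0.0535·0.1624} = 0.991349
N(−d₁) = 0.761724,  N(−d₂) = 0.797940
Put price V = K·e^{−rT}·N(−d₂) − S·N(−d₁) = 38.998150 − 33.866245 = 5.131905
φ(d₁) = (1/√(2π))·e^{−d₁²/2} = 0.309651
Γ = φ(d₁) / (S·σ·√T) = 0.056888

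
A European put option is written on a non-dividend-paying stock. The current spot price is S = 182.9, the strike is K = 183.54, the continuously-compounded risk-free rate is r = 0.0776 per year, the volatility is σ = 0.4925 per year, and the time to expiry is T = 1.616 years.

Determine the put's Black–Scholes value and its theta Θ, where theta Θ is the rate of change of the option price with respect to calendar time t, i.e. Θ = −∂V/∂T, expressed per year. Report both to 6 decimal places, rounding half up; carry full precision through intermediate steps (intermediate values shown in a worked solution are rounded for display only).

price = 32.645897
Θ = -5.551240

σ√T = 0.4925·√1.616 = 0.626076
d₁ = (ln(S/K) + (r+σ²/2)T) / (σ√T) = (ln(182.9/183.54) + (0.0776+0.4925²/2)·1.616) / 0.626076 = (-0.003493 + 0.321387) / 0.626076 = 0.507756
d₂ = d₁ − σ√T = 0.507756 − 0.626076 = -0.118319
e^{−rT} = e^{−0.0776·1.616} = 0.882143
N(−d₁) = 0.305812,  N(−d₂) = 0.547093
Put price V = K·e^{−rT}·N(−d₂) − S·N(−d₁) = 88.578931 − 55.933034 = 32.645897
φ(d₁) = (1/√(2π))·e^{−d₁²/2} = 0.350692
Θ = −S·φ(d₁)·σ/(2√T) + r·K·e^{−rT}·N(−d₂) = −12.424965 + 6.873725 = -5.551240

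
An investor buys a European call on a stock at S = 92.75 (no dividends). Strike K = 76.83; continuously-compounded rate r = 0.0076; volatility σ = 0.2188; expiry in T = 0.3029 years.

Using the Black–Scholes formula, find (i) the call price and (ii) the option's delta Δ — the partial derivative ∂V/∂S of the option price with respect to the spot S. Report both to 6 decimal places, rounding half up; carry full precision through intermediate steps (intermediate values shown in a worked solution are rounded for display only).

σ√T = 0.2188·√0.3029 = 0.120420
d₁ = (ln(S/K) + (r+σ²/2)T) / (σ√T) = (ln(92.75/76.83) + (0.0076+0.2188²/2)·0.3029) / 0.120420 = (0.188313 + 0.009552) / 0.120420 = 1.643130
d₂ = d₁ − σ√T = 1.643130 − 0.120420 = 1.522711
e^{−rT} = e^{−0.0076·0.3029} = 0.997701
N(d₁) = 0.949822,  N(d₂) = 0.936084
Call price V = S·N(d₁) − K·e^{−rT}·N(d₂) = 88.095991 − 71.753998 = 16.341994
Δ = N(d₁) = 0.949822

price = 16.341994
Δ = 0.949822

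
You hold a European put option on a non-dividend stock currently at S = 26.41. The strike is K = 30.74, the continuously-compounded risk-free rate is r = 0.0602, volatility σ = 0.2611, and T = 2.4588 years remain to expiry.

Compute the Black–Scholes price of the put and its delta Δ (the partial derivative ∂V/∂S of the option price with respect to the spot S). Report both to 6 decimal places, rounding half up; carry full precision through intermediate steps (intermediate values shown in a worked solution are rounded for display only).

σ√T = 0.2611·√2.4588 = 0.409419
d₁ = (ln(S/K) + (r+σ²/2)T) / (σ√T) = (ln(26.41/30.74) + (0.0602+0.2611²/2)·2.4588) / 0.409419 = (-0.151822 + 0.231832) / 0.409419 = 0.195423
d₂ = d₁ − σ√T = 0.195423 − 0.409419 = -0.213997
e^{−rT} = e^{−0.0602·2.4588} = 0.862414
N(−d₁) = 0.422531,  N(−d₂) = 0.584725
Put price V = K·e^{−rT}·N(−d₂) − S·N(−d₁) = 15.501420 − 11.159043 = 4.342377
Δ = −N(−d₁) = -0.422531

price = 4.342377
Δ = -0.422531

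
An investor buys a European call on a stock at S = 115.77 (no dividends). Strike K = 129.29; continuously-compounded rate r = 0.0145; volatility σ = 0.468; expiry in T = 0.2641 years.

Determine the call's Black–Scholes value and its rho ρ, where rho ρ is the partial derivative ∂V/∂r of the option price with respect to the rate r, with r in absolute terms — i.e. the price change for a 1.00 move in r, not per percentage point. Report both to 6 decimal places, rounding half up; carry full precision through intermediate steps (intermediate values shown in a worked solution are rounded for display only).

price = 6.316727
ρ = 9.745997

σ√T = 0.468·√0.2641 = 0.240508
d₁ = (ln(S/K) + (r+σ²/2)T) / (σ√T) = (ln(115.77/129.29) + (0.0145+0.468²/2)·0.2641) / 0.240508 = (-0.110452 + 0.032752) / 0.240508 = -0.323070
d₂ = d₁ − σ√T = -0.323070 − 0.240508 = -0.563578
e^{−rT} = e^{−0.0145·0.2641} = 0.996178
N(d₁) = 0.373321,  N(d₂) = 0.286521
Call price V = S·N(d₁) − K·e^{−rT}·N(d₂) = 43.219404 − 36.902677 = 6.316727
ρ = K·T·e^{−rT}·N(d₂) = 9.745997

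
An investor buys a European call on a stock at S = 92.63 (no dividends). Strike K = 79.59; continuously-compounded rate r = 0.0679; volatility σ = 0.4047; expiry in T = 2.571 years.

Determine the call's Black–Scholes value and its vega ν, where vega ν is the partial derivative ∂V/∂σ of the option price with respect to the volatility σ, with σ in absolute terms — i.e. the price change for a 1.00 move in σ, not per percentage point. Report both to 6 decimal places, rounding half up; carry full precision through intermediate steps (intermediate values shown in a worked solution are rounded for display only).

σ√T = 0.4047·√2.571 = 0.648910
d₁ = (ln(S/K) + (r+σ²/2)T) / (σ√T) = (ln(92.63/79.59) + (0.0679+0.4047²/2)·2.571) / 0.648910 = (0.151725 + 0.385113) / 0.648910 = 0.827291
d₂ = d₁ − σ√T = 0.827291 − 0.648910 = 0.178382
e^{−rT} = e^{−0.0679·2.571} = 0.839817
N(d₁) = 0.795964,  N(d₂) = 0.570788
Call price V = S·N(d₁) − K·e^{−rT}·N(d₂) = 73.730149 − 38.152102 = 35.578047
φ(d₁) = (1/√(2π))·e^{−d₁²/2} = 0.283330
ν = S·φ(d₁)·√T = 42.081847

price = 35.578047
ν = 42.081847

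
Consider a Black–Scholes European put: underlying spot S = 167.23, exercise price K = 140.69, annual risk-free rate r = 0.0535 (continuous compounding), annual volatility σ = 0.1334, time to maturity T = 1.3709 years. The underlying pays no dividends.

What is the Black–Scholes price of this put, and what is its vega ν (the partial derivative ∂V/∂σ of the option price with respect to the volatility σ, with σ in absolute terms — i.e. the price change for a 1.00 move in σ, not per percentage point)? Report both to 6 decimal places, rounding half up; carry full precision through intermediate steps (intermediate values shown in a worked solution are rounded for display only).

σ√T = 0.1334·√1.3709 = 0.156192
d₁ = (ln(S/K) + (r+σ²/2)T) / (σ√T) = (ln(167.23/140.69) + (0.0535+0.1334²/2)·1.3709) / 0.156192 = (0.172811 + 0.085541) / 0.156192 = 1.654069
d₂ = d₁ − σ√T = 1.654069 − 0.156192 = 1.497877
e^{−rT} = e^{−0.0535·1.3709} = 0.929282
N(−d₁) = 0.049057,  N(−d₂) = 0.067083
Put price V = K·e^{−rT}·N(−d₂) − S·N(−d₁) = 8.770421 − 8.203756 = 0.566665
φ(d₁) = (1/√(2π))·e^{−d₁²/2} = 0.101580
ν = S·φ(d₁)·√T = 19.889517

price = 0.566665
ν = 19.889517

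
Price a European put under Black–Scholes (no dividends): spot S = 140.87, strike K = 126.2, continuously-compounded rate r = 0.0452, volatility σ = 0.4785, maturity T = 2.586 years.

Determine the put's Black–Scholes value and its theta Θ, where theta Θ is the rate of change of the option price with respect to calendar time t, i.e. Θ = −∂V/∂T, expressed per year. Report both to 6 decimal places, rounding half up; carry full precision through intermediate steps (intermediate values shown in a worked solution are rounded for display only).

σ√T = 0.4785·√2.586 = 0.769478
d₁ = (ln(S/K) + (r+σ²/2)T) / (σ√T) = (ln(140.87/126.2) + (0.0452+0.4785²/2)·2.586) / 0.769478 = (0.109970 + 0.412935) / 0.769478 = 0.679558
d₂ = d₁ − σ√T = 0.679558 − 0.769478 = -0.089920
e^{−rT} = e^{−0.0452·2.586} = 0.889686
N(−d₁) = 0.248392,  N(−d₂) = 0.535825
Put price V = K·e^{−rT}·N(−d₂) − S·N(−d₁) = 60.161484 − 34.991008 = 25.170477
φ(d₁) = (1/√(2π))·e^{−d₁²/2} = 0.316688
Θ = −S·φ(d₁)·σ/(2√T) + r·K·e^{−rT}·N(−d₂) = −6.637245 + 2.719299 = -3.917946

price = 25.170477
Θ = -3.917946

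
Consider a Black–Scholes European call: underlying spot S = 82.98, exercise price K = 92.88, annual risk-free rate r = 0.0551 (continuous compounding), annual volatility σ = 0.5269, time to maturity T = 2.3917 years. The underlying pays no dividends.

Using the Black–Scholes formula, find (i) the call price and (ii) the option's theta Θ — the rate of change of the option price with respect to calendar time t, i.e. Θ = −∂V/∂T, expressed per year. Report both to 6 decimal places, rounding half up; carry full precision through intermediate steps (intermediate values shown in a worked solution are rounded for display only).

σ√T = 0.5269·√2.3917 = 0.814857
d₁ = (ln(S/K) + (r+σ²/2)T) / (σ√T) = (ln(82.98/92.88) + (0.0551+0.5269²/2)·2.3917) / 0.814857 = (-0.112709 + 0.463779) / 0.814857 = 0.430836
d₂ = d₁ − σ√T = 0.430836 − 0.814857 = -0.384021
e^{−rT} = e^{−0.0551·2.3917} = 0.876531
N(d₁) = 0.666706,  N(d₂) = 0.350481
Call price V = S·N(d₁) − K·e^{−rT}·N(d₂) = 55.323290 − 28.533483 = 26.789808
φ(d₁) = (1/√(2π))·e^{−d₁²/2} = 0.363583
Θ = −S·φ(d₁)·σ/(2√T) − r·K·e^{−rT}·N(d₂) = −5.139507 − 1.572195 = -6.711702

price = 26.789808
Θ = -6.711702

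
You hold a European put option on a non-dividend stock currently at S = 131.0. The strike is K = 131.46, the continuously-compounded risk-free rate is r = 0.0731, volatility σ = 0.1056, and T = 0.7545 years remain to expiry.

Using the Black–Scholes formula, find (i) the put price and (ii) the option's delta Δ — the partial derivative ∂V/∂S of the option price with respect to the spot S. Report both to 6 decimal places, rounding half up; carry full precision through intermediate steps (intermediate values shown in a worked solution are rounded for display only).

σ√T = 0.1056·√0.7545 = 0.091726
d₁ = (ln(S/K) + (r+σ²/2)T) / (σ√T) = (ln(131.0/131.46) + (0.0731+0.1056²/2)·0.7545) / 0.091726 = (-0.003505 + 0.059361) / 0.091726 = 0.608937
d₂ = d₁ − σ√T = 0.608937 − 0.091726 = 0.517211
e^{−rT} = e^{−0.0731·0.7545} = 0.946339
N(−d₁) = 0.271283,  N(−d₂) = 0.302504
Put price V = K·e^{−rT}·N(−d₂) − S·N(−d₁) = 37.633309 − 35.538083 = 2.095226
Δ = −N(−d₁) = -0.271283

price = 2.095226
Δ = -0.271283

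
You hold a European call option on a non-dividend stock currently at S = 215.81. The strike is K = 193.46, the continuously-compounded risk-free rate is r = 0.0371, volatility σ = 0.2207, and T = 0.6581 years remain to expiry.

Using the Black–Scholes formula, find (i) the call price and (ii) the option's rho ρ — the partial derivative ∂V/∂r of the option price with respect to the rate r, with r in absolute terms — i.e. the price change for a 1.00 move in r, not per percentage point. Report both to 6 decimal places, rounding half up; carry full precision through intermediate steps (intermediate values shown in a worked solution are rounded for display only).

σ√T = 0.2207·√0.6581 = 0.179039
d₁ = (ln(S/K) + (r+σ²/2)T) / (σ√T) = (ln(215.81/193.46) + (0.0371+0.2207²/2)·0.6581) / 0.179039 = (0.109328 + 0.040443) / 0.179039 = 0.836524
d₂ = d₁ − σ√T = 0.836524 − 0.179039 = 0.657485
e^{−rT} = e^{−0.0371·0.6581} = 0.975880
N(d₁) = 0.798570,  N(d₂) = 0.744565
Call price V = S·N(d₁) − K·e^{−rT}·N(d₂) = 172.339378 − 140.569308 = 31.770070
ρ = K·T·e^{−rT}·N(d₂) = 92.508662

price = 31.770070
ρ = 92.508662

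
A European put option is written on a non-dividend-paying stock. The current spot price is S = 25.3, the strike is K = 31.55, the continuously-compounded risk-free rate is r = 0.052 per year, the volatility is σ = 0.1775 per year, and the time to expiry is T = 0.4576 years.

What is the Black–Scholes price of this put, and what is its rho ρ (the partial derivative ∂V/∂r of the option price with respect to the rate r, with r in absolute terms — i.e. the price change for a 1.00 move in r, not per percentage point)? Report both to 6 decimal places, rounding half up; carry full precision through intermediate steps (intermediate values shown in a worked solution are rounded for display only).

price = 5.578805
ρ = -13.470189

σ√T = 0.1775·√0.4576 = 0.120072
d₁ = (ln(S/K) + (r+σ²/2)T) / (σ√T) = (ln(25.3/31.55) + (0.052+0.1775²/2)·0.4576) / 0.120072 = (-0.220769 + 0.031004) / 0.120072 = -1.580431
d₂ = d₁ − σ√T = -1.580431 − 0.120072 = -1.700503
e^{−rT} = e^{−0.052·0.4576} = 0.976486
N(−d₁) = 0.942996,  N(−d₂) = 0.955482
Put price V = K·e^{−rT}·N(−d₂) − S·N(−d₁) = 29.436602 − 23.857797 = 5.578805
ρ = −K·T·e^{−rT}·N(−d₂) = -13.470189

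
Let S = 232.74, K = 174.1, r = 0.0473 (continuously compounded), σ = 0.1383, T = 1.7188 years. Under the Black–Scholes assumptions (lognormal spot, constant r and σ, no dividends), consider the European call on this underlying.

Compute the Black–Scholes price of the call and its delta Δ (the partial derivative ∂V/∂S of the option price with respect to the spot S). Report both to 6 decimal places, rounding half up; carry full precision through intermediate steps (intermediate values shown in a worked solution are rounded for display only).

σ√T = 0.1383·√1.7188 = 0.181315
d₁ = (ln(S/K) + (r+σ²/2)T) / (σ√T) = (ln(232.74/174.1) + (0.0473+0.1383²/2)·1.7188) / 0.181315 = (0.290292 + 0.097737) / 0.181315 = 2.140077
d₂ = d₁ − σ√T = 2.140077 − 0.181315 = 1.958761
e^{−rT} = e^{−0.0473·1.7188} = 0.921918
N(d₁) = 0.983826,  N(d₂) = 0.974930
Call price V = S·N(d₁) − K·e^{−rT}·N(d₂) = 228.975596 − 156.481941 = 72.493656
Δ = N(d₁) = 0.983826

price = 72.493656
Δ = 0.983826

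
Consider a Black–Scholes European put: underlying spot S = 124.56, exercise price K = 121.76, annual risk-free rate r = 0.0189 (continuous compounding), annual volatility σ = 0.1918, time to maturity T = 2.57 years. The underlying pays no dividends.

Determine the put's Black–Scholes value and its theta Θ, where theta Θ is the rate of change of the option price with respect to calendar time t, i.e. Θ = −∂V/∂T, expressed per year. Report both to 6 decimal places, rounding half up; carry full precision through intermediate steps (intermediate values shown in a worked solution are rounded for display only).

price = 10.799278
Θ = -1.731811

σ√T = 0.1918·√2.57 = 0.307479
d₁ = (ln(S/K) + (r+σ²/2)T) / (σ√T) = (ln(124.56/121.76) + (0.0189+0.1918²/2)·2.57) / 0.307479 = (0.022736 + 0.095845) / 0.307479 = 0.385653
d₂ = d₁ − σ√T = 0.385653 − 0.307479 = 0.078175
e^{−rT} = e^{−0.0189·2.57} = 0.952588
N(−d₁) = 0.349877,  N(−d₂) = 0.468845
Put price V = K·e^{−rT}·N(−d₂) − S·N(−d₁) = 54.379919 − 43.580641 = 10.799278
φ(d₁) = (1/√(2π))·e^{−d₁²/2} = 0.370351
Θ = −S·φ(d₁)·σ/(2√T) + r·K·e^{−rT}·N(−d₂) = −2.759591 + 1.027780 = -1.731811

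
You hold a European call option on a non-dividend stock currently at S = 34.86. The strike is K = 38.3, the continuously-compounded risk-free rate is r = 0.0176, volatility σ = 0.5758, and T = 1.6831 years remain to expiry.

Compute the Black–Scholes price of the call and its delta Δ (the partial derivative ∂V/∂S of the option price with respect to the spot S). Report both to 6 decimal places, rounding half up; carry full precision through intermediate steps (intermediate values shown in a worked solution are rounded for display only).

price = 9.366538
Δ = 0.613012

σ√T = 0.5758·√1.6831 = 0.747010
d₁ = (ln(S/K) + (r+σ²/2)T) / (σ√T) = (ln(34.86/38.3) + (0.0176+0.5758²/2)·1.6831) / 0.747010 = (-0.094110 + 0.308635) / 0.747010 = 0.287178
d₂ = d₁ − σ√T = 0.287178 − 0.747010 = -0.459832
e^{−rT} = e^{−0.0176·1.6831} = 0.970812
N(d₁) = 0.613012,  N(d₂) = 0.322818
Call price V = S·N(d₁) − K·e^{−rT}·N(d₂) = 21.369598 − 12.003060 = 9.366538
Δ = N(d₁) = 0.613012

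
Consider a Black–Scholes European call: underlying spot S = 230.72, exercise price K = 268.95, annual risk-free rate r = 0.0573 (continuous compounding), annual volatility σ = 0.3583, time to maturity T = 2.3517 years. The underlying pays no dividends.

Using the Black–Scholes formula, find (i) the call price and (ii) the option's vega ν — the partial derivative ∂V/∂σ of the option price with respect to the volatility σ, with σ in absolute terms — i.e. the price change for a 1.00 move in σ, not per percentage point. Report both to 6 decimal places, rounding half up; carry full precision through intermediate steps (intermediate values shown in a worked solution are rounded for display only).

price = 48.279662
ν = 137.113643

σ√T = 0.3583·√2.3517 = 0.549462
d₁ = (ln(S/K) + (r+σ²/2)T) / (σ√T) = (ln(230.72/268.95) + (0.0573+0.3583²/2)·2.3517) / 0.549462 = (-0.153321 + 0.285707) / 0.549462 = 0.240938
d₂ = d₁ − σ√T = 0.240938 − 0.549462 = -0.308525
e^{−rT} = e^{−0.0573·2.3517} = 0.873932
N(d₁) = 0.595198,  N(d₂) = 0.378842
Call price V = S·N(d₁) − K·e^{−rT}·N(d₂) = 137.324143 − 89.044481 = 48.279662
φ(d₁) = (1/√(2π))·e^{−d₁²/2} = 0.387529
ν = S·φ(d₁)·√T = 137.113643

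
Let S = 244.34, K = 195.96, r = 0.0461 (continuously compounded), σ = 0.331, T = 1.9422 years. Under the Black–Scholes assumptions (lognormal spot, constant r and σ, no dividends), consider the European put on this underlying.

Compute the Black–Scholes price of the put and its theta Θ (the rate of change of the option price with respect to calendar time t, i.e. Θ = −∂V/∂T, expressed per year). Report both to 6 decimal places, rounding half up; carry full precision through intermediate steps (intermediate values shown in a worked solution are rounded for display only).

price = 14.233516
Θ = -4.979271

σ√T = 0.331·√1.9422 = 0.461291
d₁ = (ln(S/K) + (r+σ²/2)T) / (σ√T) = (ln(244.34/195.96) + (0.0461+0.331²/2)·1.9422) / 0.461291 = (0.220650 + 0.195930) / 0.461291 = 0.903075
d₂ = d₁ − σ√T = 0.903075 − 0.461291 = 0.441784
e^{−rT} = e^{−0.0461·1.9422} = 0.914356
N(−d₁) = 0.183243,  N(−d₂) = 0.329323
Put price V = K·e^{−rT}·N(−d₂) − S·N(−d₁) = 59.007137 − 44.773621 = 14.233516
φ(d₁) = (1/√(2π))·e^{−d₁²/2} = 0.265349
Θ = −S·φ(d₁)·σ/(2√T) + r·K·e^{−rT}·N(−d₂) = −7.699500 + 2.720229 = -4.979271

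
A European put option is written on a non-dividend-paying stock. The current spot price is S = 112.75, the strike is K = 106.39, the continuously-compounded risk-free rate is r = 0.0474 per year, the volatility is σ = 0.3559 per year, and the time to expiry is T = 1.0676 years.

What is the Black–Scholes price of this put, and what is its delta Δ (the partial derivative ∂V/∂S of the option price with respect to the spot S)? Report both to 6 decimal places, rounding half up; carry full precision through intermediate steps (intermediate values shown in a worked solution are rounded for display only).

σ√T = 0.3559·√1.0676 = 0.367733
d₁ = (ln(S/K) + (r+σ²/2)T) / (σ√T) = (ln(112.75/106.39) + (0.0474+0.3559²/2)·1.0676) / 0.367733 = (0.058061 + 0.118218) / 0.367733 = 0.479368
d₂ = d₁ − σ√T = 0.479368 − 0.367733 = 0.111635
e^{−rT} = e^{−0.0474·1.0676} = 0.950655
N(−d₁) = 0.315838,  N(−d₂) = 0.455556
Put price V = K·e^{−rT}·N(−d₂) − S·N(−d₁) = 46.075039 − 35.610782 = 10.464257
Δ = −N(−d₁) = -0.315838

price = 10.464257
Δ = -0.315838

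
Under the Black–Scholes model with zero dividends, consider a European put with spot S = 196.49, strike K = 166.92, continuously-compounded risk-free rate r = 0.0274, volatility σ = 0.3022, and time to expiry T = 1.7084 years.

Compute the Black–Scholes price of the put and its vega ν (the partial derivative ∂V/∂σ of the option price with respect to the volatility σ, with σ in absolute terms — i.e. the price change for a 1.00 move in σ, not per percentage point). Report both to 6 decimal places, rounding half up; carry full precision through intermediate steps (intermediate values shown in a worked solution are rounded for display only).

σ√T = 0.3022·√1.7084 = 0.394993
d₁ = (ln(S/K) + (r+σ²/2)T) / (σ√T) = (ln(196.49/166.92) + (0.0274+0.3022²/2)·1.7084) / 0.394993 = (0.163097 + 0.124820) / 0.394993 = 0.728916
d₂ = d₁ − σ√T = 0.728916 − 0.394993 = 0.333923
e^{−rT} = e^{−0.0274·1.7084} = 0.954269
N(−d₁) = 0.233026,  N(−d₂) = 0.369219
Put price V = K·e^{−rT}·N(−d₂) − S·N(−d₁) = 58.811552 − 45.787365 = 13.024187
φ(d₁) = (1/√(2π))·e^{−d₁²/2} = 0.305869
ν = S·φ(d₁)·√T = 78.554462

price = 13.024187
ν = 78.554462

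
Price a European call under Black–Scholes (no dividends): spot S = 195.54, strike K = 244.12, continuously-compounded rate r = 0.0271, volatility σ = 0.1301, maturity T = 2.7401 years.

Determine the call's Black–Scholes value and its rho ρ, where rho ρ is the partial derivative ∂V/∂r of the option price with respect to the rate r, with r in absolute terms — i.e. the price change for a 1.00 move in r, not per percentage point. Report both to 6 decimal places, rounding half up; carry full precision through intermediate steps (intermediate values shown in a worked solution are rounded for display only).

price = 6.616212
ρ = 132.792674

σ√T = 0.1301·√2.7401 = 0.215358
d₁ = (ln(S/K) + (r+σ²/2)T) / (σ√T) = (ln(195.54/244.12) + (0.0271+0.1301²/2)·2.7401) / 0.215358 = (-0.221895 + 0.097446) / 0.215358 = -0.577870
d₂ = d₁ − σ√T = -0.577870 − 0.215358 = -0.793228
e^{−rT} = e^{−0.0271·2.7401} = 0.928433
N(d₁) = 0.281676,  N(d₂) = 0.213823
Call price V = S·N(d₁) − K·e^{−rT}·N(d₂) = 55.078923 − 48.462711 = 6.616212
ρ = K·T·e^{−rT}·N(d₂) = 132.792674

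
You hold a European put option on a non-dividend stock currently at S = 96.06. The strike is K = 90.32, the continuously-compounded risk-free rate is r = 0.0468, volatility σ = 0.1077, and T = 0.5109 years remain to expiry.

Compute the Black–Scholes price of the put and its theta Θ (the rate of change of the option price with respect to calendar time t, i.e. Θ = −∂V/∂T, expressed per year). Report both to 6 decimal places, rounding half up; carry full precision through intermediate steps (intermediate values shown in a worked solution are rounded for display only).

price = 0.475495
Θ = -0.906258

σ√T = 0.1077·√0.5109 = 0.076981
d₁ = (ln(S/K) + (r+σ²/2)T) / (σ√T) = (ln(96.06/90.32) + (0.0468+0.1077²/2)·0.5109) / 0.076981 = (0.061614 + 0.026873) / 0.076981 = 1.149468
d₂ = d₁ − σ√T = 1.149468 − 0.076981 = 1.072487
e^{−rT} = e^{−0.0468·0.5109} = 0.976373
N(−d₁) = 0.125181,  N(−d₂) = 0.141751
Put price V = K·e^{−rT}·N(−d₂) − S·N(−d₁) = 12.500428 − 12.024933 = 0.475495
φ(d₁) = (1/√(2π))·e^{−d₁²/2} = 0.206062
Θ = −S·φ(d₁)·σ/(2√T) + r·K·e^{−rT}·N(−d₂) = −1.491278 + 0.585020 = -0.906258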